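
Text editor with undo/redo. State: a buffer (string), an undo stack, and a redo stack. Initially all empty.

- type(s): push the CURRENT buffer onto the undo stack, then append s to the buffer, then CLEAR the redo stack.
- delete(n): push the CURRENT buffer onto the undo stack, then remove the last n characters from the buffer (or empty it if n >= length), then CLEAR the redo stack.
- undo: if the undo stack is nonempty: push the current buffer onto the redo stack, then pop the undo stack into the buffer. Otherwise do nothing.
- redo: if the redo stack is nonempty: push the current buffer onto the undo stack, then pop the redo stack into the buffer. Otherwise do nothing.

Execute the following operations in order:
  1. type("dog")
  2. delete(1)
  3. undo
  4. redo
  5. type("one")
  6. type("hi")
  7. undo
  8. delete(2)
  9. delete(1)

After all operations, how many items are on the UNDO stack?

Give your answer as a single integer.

After op 1 (type): buf='dog' undo_depth=1 redo_depth=0
After op 2 (delete): buf='do' undo_depth=2 redo_depth=0
After op 3 (undo): buf='dog' undo_depth=1 redo_depth=1
After op 4 (redo): buf='do' undo_depth=2 redo_depth=0
After op 5 (type): buf='doone' undo_depth=3 redo_depth=0
After op 6 (type): buf='doonehi' undo_depth=4 redo_depth=0
After op 7 (undo): buf='doone' undo_depth=3 redo_depth=1
After op 8 (delete): buf='doo' undo_depth=4 redo_depth=0
After op 9 (delete): buf='do' undo_depth=5 redo_depth=0

Answer: 5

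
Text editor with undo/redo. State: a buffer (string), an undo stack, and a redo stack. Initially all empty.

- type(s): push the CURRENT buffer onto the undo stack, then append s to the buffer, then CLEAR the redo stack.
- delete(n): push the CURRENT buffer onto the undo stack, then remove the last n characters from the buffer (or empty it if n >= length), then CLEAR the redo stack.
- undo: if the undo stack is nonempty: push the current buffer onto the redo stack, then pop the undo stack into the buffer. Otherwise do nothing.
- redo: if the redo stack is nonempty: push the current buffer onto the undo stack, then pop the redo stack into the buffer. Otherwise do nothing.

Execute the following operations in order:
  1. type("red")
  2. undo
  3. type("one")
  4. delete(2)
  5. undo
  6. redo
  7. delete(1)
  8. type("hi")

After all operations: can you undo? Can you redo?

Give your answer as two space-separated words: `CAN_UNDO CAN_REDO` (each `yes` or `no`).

Answer: yes no

Derivation:
After op 1 (type): buf='red' undo_depth=1 redo_depth=0
After op 2 (undo): buf='(empty)' undo_depth=0 redo_depth=1
After op 3 (type): buf='one' undo_depth=1 redo_depth=0
After op 4 (delete): buf='o' undo_depth=2 redo_depth=0
After op 5 (undo): buf='one' undo_depth=1 redo_depth=1
After op 6 (redo): buf='o' undo_depth=2 redo_depth=0
After op 7 (delete): buf='(empty)' undo_depth=3 redo_depth=0
After op 8 (type): buf='hi' undo_depth=4 redo_depth=0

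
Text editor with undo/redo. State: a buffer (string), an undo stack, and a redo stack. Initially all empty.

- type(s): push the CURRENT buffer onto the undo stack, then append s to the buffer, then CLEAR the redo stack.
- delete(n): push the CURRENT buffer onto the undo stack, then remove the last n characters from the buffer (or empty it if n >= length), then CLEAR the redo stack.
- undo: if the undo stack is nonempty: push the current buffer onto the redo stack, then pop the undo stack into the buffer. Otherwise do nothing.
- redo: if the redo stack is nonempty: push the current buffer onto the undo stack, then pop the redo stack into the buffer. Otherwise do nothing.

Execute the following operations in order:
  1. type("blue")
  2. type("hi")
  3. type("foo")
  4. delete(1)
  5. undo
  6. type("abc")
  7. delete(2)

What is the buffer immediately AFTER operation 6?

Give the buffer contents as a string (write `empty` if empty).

After op 1 (type): buf='blue' undo_depth=1 redo_depth=0
After op 2 (type): buf='bluehi' undo_depth=2 redo_depth=0
After op 3 (type): buf='bluehifoo' undo_depth=3 redo_depth=0
After op 4 (delete): buf='bluehifo' undo_depth=4 redo_depth=0
After op 5 (undo): buf='bluehifoo' undo_depth=3 redo_depth=1
After op 6 (type): buf='bluehifooabc' undo_depth=4 redo_depth=0

Answer: bluehifooabc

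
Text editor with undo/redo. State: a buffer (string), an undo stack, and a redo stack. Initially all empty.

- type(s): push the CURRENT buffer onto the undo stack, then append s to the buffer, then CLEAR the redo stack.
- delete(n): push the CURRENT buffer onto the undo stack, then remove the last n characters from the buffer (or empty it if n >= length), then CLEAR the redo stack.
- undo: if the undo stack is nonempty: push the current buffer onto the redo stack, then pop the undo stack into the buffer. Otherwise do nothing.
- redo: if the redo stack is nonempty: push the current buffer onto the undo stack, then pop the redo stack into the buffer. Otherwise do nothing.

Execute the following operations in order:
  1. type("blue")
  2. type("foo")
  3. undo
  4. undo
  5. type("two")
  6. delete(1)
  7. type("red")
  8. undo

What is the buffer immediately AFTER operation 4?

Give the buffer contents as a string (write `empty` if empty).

After op 1 (type): buf='blue' undo_depth=1 redo_depth=0
After op 2 (type): buf='bluefoo' undo_depth=2 redo_depth=0
After op 3 (undo): buf='blue' undo_depth=1 redo_depth=1
After op 4 (undo): buf='(empty)' undo_depth=0 redo_depth=2

Answer: empty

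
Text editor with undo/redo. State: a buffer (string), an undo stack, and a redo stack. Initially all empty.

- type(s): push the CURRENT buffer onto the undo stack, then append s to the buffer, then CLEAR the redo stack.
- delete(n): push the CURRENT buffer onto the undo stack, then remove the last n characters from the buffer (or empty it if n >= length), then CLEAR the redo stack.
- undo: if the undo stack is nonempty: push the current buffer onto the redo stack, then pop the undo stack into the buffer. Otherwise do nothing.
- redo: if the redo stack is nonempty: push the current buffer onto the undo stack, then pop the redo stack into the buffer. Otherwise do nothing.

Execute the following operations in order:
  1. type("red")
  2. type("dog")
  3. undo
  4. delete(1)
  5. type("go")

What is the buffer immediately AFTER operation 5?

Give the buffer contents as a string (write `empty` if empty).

After op 1 (type): buf='red' undo_depth=1 redo_depth=0
After op 2 (type): buf='reddog' undo_depth=2 redo_depth=0
After op 3 (undo): buf='red' undo_depth=1 redo_depth=1
After op 4 (delete): buf='re' undo_depth=2 redo_depth=0
After op 5 (type): buf='rego' undo_depth=3 redo_depth=0

Answer: rego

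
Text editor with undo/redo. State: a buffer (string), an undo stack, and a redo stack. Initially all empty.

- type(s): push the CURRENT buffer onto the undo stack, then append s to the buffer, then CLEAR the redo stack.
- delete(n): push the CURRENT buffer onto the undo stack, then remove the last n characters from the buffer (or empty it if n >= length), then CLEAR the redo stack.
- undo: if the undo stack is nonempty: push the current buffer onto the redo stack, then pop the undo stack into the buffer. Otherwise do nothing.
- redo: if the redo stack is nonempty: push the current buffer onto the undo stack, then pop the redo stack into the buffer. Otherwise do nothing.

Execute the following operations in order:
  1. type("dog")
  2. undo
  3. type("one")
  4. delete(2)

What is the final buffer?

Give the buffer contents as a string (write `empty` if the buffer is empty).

After op 1 (type): buf='dog' undo_depth=1 redo_depth=0
After op 2 (undo): buf='(empty)' undo_depth=0 redo_depth=1
After op 3 (type): buf='one' undo_depth=1 redo_depth=0
After op 4 (delete): buf='o' undo_depth=2 redo_depth=0

Answer: o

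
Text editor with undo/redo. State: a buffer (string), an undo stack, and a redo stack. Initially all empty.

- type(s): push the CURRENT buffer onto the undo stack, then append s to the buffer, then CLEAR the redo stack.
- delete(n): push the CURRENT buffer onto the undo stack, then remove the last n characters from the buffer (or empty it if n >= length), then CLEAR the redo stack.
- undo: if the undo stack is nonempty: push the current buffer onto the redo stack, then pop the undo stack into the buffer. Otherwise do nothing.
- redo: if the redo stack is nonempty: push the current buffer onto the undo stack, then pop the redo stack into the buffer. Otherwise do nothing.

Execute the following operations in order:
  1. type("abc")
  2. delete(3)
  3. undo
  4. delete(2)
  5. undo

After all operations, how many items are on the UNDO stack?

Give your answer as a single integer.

Answer: 1

Derivation:
After op 1 (type): buf='abc' undo_depth=1 redo_depth=0
After op 2 (delete): buf='(empty)' undo_depth=2 redo_depth=0
After op 3 (undo): buf='abc' undo_depth=1 redo_depth=1
After op 4 (delete): buf='a' undo_depth=2 redo_depth=0
After op 5 (undo): buf='abc' undo_depth=1 redo_depth=1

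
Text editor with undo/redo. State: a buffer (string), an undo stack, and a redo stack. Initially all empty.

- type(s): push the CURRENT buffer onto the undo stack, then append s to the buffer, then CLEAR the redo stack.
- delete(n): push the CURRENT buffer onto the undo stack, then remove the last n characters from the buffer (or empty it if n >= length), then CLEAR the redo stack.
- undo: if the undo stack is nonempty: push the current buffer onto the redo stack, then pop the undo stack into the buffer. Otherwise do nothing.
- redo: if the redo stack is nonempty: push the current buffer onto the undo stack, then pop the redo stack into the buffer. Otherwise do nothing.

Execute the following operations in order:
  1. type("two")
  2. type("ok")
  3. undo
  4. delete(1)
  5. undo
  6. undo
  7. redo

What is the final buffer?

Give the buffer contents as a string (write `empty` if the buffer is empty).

Answer: two

Derivation:
After op 1 (type): buf='two' undo_depth=1 redo_depth=0
After op 2 (type): buf='twook' undo_depth=2 redo_depth=0
After op 3 (undo): buf='two' undo_depth=1 redo_depth=1
After op 4 (delete): buf='tw' undo_depth=2 redo_depth=0
After op 5 (undo): buf='two' undo_depth=1 redo_depth=1
After op 6 (undo): buf='(empty)' undo_depth=0 redo_depth=2
After op 7 (redo): buf='two' undo_depth=1 redo_depth=1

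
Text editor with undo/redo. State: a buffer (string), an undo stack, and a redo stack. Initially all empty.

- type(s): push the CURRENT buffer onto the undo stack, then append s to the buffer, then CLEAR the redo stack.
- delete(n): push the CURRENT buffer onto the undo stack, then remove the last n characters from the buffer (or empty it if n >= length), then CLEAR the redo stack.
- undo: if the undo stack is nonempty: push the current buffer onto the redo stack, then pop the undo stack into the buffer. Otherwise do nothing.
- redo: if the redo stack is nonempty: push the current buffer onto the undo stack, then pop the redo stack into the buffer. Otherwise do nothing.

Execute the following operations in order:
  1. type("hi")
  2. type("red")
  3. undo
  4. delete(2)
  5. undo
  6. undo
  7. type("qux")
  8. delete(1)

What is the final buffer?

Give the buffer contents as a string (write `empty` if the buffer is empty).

Answer: qu

Derivation:
After op 1 (type): buf='hi' undo_depth=1 redo_depth=0
After op 2 (type): buf='hired' undo_depth=2 redo_depth=0
After op 3 (undo): buf='hi' undo_depth=1 redo_depth=1
After op 4 (delete): buf='(empty)' undo_depth=2 redo_depth=0
After op 5 (undo): buf='hi' undo_depth=1 redo_depth=1
After op 6 (undo): buf='(empty)' undo_depth=0 redo_depth=2
After op 7 (type): buf='qux' undo_depth=1 redo_depth=0
After op 8 (delete): buf='qu' undo_depth=2 redo_depth=0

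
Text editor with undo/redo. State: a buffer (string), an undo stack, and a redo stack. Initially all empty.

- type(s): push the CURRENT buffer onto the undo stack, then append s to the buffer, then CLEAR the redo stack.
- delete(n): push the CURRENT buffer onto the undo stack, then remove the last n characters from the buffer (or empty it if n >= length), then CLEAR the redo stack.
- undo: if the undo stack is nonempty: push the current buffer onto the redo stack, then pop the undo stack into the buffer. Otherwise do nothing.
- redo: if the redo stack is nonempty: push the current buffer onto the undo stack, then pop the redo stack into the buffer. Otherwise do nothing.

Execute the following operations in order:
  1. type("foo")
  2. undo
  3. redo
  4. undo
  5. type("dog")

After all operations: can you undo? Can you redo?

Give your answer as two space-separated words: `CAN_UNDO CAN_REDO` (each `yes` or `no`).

Answer: yes no

Derivation:
After op 1 (type): buf='foo' undo_depth=1 redo_depth=0
After op 2 (undo): buf='(empty)' undo_depth=0 redo_depth=1
After op 3 (redo): buf='foo' undo_depth=1 redo_depth=0
After op 4 (undo): buf='(empty)' undo_depth=0 redo_depth=1
After op 5 (type): buf='dog' undo_depth=1 redo_depth=0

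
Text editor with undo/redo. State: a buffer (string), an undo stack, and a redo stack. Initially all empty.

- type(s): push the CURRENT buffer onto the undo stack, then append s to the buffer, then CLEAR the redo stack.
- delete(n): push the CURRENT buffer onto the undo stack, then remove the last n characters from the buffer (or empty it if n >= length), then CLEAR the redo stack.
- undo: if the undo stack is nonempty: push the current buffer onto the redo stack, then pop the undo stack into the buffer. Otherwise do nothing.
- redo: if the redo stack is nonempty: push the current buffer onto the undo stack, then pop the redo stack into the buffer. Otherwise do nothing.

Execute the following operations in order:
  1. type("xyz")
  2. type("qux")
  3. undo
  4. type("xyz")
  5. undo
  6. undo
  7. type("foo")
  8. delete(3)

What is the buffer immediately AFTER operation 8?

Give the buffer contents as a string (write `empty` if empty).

After op 1 (type): buf='xyz' undo_depth=1 redo_depth=0
After op 2 (type): buf='xyzqux' undo_depth=2 redo_depth=0
After op 3 (undo): buf='xyz' undo_depth=1 redo_depth=1
After op 4 (type): buf='xyzxyz' undo_depth=2 redo_depth=0
After op 5 (undo): buf='xyz' undo_depth=1 redo_depth=1
After op 6 (undo): buf='(empty)' undo_depth=0 redo_depth=2
After op 7 (type): buf='foo' undo_depth=1 redo_depth=0
After op 8 (delete): buf='(empty)' undo_depth=2 redo_depth=0

Answer: empty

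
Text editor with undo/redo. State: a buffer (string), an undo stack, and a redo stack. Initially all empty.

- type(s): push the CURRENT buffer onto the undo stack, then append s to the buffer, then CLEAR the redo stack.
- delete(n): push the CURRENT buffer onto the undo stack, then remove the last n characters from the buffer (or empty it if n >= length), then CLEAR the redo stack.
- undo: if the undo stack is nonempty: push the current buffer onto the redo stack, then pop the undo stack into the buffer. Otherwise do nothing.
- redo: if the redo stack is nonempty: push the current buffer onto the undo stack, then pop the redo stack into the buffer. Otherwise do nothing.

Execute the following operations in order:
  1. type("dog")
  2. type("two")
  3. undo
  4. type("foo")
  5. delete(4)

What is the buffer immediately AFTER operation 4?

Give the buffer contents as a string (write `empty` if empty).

Answer: dogfoo

Derivation:
After op 1 (type): buf='dog' undo_depth=1 redo_depth=0
After op 2 (type): buf='dogtwo' undo_depth=2 redo_depth=0
After op 3 (undo): buf='dog' undo_depth=1 redo_depth=1
After op 4 (type): buf='dogfoo' undo_depth=2 redo_depth=0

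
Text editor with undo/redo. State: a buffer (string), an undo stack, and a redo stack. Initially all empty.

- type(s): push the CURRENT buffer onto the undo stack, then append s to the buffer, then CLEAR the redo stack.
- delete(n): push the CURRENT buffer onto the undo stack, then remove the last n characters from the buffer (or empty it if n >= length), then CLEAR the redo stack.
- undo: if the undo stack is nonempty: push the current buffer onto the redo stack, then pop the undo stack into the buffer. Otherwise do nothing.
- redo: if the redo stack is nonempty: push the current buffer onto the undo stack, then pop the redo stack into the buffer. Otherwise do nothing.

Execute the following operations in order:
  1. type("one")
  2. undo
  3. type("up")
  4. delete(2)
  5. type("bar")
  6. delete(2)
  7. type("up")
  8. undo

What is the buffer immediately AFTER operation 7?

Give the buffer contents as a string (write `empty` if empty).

Answer: bup

Derivation:
After op 1 (type): buf='one' undo_depth=1 redo_depth=0
After op 2 (undo): buf='(empty)' undo_depth=0 redo_depth=1
After op 3 (type): buf='up' undo_depth=1 redo_depth=0
After op 4 (delete): buf='(empty)' undo_depth=2 redo_depth=0
After op 5 (type): buf='bar' undo_depth=3 redo_depth=0
After op 6 (delete): buf='b' undo_depth=4 redo_depth=0
After op 7 (type): buf='bup' undo_depth=5 redo_depth=0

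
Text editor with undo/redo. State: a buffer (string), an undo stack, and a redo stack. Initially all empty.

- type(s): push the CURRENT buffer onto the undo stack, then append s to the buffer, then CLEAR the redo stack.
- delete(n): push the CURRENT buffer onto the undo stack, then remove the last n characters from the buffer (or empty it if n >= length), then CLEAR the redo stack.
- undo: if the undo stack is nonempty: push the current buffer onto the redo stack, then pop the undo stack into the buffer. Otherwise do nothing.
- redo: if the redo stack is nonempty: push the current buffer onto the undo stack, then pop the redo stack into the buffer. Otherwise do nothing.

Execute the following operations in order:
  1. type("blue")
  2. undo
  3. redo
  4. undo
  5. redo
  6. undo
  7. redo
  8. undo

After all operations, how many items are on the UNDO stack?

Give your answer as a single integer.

After op 1 (type): buf='blue' undo_depth=1 redo_depth=0
After op 2 (undo): buf='(empty)' undo_depth=0 redo_depth=1
After op 3 (redo): buf='blue' undo_depth=1 redo_depth=0
After op 4 (undo): buf='(empty)' undo_depth=0 redo_depth=1
After op 5 (redo): buf='blue' undo_depth=1 redo_depth=0
After op 6 (undo): buf='(empty)' undo_depth=0 redo_depth=1
After op 7 (redo): buf='blue' undo_depth=1 redo_depth=0
After op 8 (undo): buf='(empty)' undo_depth=0 redo_depth=1

Answer: 0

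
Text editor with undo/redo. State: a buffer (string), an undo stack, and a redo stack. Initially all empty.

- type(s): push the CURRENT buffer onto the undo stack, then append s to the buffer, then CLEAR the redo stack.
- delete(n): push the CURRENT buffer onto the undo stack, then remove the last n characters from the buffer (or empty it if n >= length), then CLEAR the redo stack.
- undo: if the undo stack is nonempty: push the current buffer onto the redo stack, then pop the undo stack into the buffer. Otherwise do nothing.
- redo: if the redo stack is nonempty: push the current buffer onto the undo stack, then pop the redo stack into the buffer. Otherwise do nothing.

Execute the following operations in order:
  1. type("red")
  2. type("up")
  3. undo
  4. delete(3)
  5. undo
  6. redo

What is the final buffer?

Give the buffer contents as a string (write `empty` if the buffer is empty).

Answer: empty

Derivation:
After op 1 (type): buf='red' undo_depth=1 redo_depth=0
After op 2 (type): buf='redup' undo_depth=2 redo_depth=0
After op 3 (undo): buf='red' undo_depth=1 redo_depth=1
After op 4 (delete): buf='(empty)' undo_depth=2 redo_depth=0
After op 5 (undo): buf='red' undo_depth=1 redo_depth=1
After op 6 (redo): buf='(empty)' undo_depth=2 redo_depth=0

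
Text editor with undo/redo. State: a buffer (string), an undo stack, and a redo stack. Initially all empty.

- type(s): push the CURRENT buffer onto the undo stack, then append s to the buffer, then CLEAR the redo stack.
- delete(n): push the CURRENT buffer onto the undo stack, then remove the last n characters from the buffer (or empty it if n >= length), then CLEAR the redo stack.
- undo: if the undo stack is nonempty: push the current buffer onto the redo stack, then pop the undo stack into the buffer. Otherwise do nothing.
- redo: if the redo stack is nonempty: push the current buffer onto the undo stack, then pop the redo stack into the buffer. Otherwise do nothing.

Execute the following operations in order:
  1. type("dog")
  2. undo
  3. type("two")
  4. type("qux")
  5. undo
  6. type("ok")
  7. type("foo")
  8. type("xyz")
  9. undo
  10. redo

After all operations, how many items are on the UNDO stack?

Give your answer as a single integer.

After op 1 (type): buf='dog' undo_depth=1 redo_depth=0
After op 2 (undo): buf='(empty)' undo_depth=0 redo_depth=1
After op 3 (type): buf='two' undo_depth=1 redo_depth=0
After op 4 (type): buf='twoqux' undo_depth=2 redo_depth=0
After op 5 (undo): buf='two' undo_depth=1 redo_depth=1
After op 6 (type): buf='twook' undo_depth=2 redo_depth=0
After op 7 (type): buf='twookfoo' undo_depth=3 redo_depth=0
After op 8 (type): buf='twookfooxyz' undo_depth=4 redo_depth=0
After op 9 (undo): buf='twookfoo' undo_depth=3 redo_depth=1
After op 10 (redo): buf='twookfooxyz' undo_depth=4 redo_depth=0

Answer: 4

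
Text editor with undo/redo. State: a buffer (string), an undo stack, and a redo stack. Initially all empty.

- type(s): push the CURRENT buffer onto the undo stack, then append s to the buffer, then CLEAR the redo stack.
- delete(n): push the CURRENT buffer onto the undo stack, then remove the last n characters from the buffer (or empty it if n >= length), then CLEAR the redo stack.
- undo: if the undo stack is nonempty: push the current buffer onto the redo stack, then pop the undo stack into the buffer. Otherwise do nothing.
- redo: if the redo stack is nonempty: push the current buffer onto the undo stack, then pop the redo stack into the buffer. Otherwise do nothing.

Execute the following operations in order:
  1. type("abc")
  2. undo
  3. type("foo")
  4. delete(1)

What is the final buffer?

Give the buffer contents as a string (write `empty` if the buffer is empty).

After op 1 (type): buf='abc' undo_depth=1 redo_depth=0
After op 2 (undo): buf='(empty)' undo_depth=0 redo_depth=1
After op 3 (type): buf='foo' undo_depth=1 redo_depth=0
After op 4 (delete): buf='fo' undo_depth=2 redo_depth=0

Answer: fo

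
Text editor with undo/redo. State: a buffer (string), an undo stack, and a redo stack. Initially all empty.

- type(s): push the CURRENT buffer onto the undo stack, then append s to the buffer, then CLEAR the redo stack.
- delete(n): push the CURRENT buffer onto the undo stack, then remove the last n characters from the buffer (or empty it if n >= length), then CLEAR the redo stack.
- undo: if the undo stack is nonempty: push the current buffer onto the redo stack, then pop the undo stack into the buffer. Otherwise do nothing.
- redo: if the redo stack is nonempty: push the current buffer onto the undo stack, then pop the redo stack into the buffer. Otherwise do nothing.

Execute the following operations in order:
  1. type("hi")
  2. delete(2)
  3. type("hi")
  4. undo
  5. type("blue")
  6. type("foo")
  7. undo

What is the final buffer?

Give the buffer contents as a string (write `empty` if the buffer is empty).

After op 1 (type): buf='hi' undo_depth=1 redo_depth=0
After op 2 (delete): buf='(empty)' undo_depth=2 redo_depth=0
After op 3 (type): buf='hi' undo_depth=3 redo_depth=0
After op 4 (undo): buf='(empty)' undo_depth=2 redo_depth=1
After op 5 (type): buf='blue' undo_depth=3 redo_depth=0
After op 6 (type): buf='bluefoo' undo_depth=4 redo_depth=0
After op 7 (undo): buf='blue' undo_depth=3 redo_depth=1

Answer: blue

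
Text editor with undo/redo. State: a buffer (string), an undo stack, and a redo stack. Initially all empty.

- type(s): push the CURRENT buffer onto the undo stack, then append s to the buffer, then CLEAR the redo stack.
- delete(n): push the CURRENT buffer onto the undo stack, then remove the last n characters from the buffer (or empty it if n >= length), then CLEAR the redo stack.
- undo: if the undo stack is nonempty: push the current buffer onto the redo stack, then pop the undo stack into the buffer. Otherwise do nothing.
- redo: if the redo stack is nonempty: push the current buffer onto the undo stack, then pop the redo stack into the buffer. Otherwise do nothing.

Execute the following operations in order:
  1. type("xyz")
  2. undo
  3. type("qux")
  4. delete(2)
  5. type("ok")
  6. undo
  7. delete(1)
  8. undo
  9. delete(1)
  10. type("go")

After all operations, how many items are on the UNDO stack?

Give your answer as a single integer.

Answer: 4

Derivation:
After op 1 (type): buf='xyz' undo_depth=1 redo_depth=0
After op 2 (undo): buf='(empty)' undo_depth=0 redo_depth=1
After op 3 (type): buf='qux' undo_depth=1 redo_depth=0
After op 4 (delete): buf='q' undo_depth=2 redo_depth=0
After op 5 (type): buf='qok' undo_depth=3 redo_depth=0
After op 6 (undo): buf='q' undo_depth=2 redo_depth=1
After op 7 (delete): buf='(empty)' undo_depth=3 redo_depth=0
After op 8 (undo): buf='q' undo_depth=2 redo_depth=1
After op 9 (delete): buf='(empty)' undo_depth=3 redo_depth=0
After op 10 (type): buf='go' undo_depth=4 redo_depth=0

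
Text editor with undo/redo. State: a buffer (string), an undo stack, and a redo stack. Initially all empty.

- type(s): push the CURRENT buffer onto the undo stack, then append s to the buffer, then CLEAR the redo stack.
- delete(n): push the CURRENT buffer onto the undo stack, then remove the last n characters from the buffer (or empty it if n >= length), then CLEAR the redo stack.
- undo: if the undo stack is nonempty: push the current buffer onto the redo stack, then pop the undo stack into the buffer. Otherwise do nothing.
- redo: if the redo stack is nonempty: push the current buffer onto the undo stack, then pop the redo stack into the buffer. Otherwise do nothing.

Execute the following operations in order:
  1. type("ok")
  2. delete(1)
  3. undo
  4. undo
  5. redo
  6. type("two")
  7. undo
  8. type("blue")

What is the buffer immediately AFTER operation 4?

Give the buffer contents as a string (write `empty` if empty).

After op 1 (type): buf='ok' undo_depth=1 redo_depth=0
After op 2 (delete): buf='o' undo_depth=2 redo_depth=0
After op 3 (undo): buf='ok' undo_depth=1 redo_depth=1
After op 4 (undo): buf='(empty)' undo_depth=0 redo_depth=2

Answer: empty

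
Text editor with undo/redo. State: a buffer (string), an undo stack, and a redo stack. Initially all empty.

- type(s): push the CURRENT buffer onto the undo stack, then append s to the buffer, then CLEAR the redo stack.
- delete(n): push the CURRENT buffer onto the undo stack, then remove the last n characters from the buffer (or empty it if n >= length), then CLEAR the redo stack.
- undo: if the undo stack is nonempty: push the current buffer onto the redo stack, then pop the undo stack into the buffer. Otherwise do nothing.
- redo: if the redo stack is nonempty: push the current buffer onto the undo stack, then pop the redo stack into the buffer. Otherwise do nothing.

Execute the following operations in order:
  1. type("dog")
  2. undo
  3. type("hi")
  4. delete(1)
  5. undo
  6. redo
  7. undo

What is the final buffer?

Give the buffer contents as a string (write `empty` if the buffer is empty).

Answer: hi

Derivation:
After op 1 (type): buf='dog' undo_depth=1 redo_depth=0
After op 2 (undo): buf='(empty)' undo_depth=0 redo_depth=1
After op 3 (type): buf='hi' undo_depth=1 redo_depth=0
After op 4 (delete): buf='h' undo_depth=2 redo_depth=0
After op 5 (undo): buf='hi' undo_depth=1 redo_depth=1
After op 6 (redo): buf='h' undo_depth=2 redo_depth=0
After op 7 (undo): buf='hi' undo_depth=1 redo_depth=1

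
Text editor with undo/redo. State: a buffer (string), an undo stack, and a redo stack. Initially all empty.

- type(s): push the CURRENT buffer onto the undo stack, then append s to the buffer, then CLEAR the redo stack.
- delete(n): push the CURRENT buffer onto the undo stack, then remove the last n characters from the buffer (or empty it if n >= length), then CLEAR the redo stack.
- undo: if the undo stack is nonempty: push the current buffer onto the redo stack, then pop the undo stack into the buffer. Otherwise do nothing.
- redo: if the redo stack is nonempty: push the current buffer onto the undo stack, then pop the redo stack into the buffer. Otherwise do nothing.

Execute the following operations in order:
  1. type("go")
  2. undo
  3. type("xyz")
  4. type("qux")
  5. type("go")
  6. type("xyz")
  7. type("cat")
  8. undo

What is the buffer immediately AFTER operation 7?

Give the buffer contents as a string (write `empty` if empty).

Answer: xyzquxgoxyzcat

Derivation:
After op 1 (type): buf='go' undo_depth=1 redo_depth=0
After op 2 (undo): buf='(empty)' undo_depth=0 redo_depth=1
After op 3 (type): buf='xyz' undo_depth=1 redo_depth=0
After op 4 (type): buf='xyzqux' undo_depth=2 redo_depth=0
After op 5 (type): buf='xyzquxgo' undo_depth=3 redo_depth=0
After op 6 (type): buf='xyzquxgoxyz' undo_depth=4 redo_depth=0
After op 7 (type): buf='xyzquxgoxyzcat' undo_depth=5 redo_depth=0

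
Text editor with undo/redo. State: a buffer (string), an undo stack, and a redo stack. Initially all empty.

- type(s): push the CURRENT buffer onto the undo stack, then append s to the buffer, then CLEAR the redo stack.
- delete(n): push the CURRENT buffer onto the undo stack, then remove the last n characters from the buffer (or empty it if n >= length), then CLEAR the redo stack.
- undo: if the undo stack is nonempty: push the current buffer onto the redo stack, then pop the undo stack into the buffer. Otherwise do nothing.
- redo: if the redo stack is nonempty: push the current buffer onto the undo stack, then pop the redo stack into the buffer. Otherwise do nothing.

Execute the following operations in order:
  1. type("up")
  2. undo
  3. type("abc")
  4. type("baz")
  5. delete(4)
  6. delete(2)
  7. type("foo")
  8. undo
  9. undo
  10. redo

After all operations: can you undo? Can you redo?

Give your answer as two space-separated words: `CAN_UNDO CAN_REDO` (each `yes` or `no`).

Answer: yes yes

Derivation:
After op 1 (type): buf='up' undo_depth=1 redo_depth=0
After op 2 (undo): buf='(empty)' undo_depth=0 redo_depth=1
After op 3 (type): buf='abc' undo_depth=1 redo_depth=0
After op 4 (type): buf='abcbaz' undo_depth=2 redo_depth=0
After op 5 (delete): buf='ab' undo_depth=3 redo_depth=0
After op 6 (delete): buf='(empty)' undo_depth=4 redo_depth=0
After op 7 (type): buf='foo' undo_depth=5 redo_depth=0
After op 8 (undo): buf='(empty)' undo_depth=4 redo_depth=1
After op 9 (undo): buf='ab' undo_depth=3 redo_depth=2
After op 10 (redo): buf='(empty)' undo_depth=4 redo_depth=1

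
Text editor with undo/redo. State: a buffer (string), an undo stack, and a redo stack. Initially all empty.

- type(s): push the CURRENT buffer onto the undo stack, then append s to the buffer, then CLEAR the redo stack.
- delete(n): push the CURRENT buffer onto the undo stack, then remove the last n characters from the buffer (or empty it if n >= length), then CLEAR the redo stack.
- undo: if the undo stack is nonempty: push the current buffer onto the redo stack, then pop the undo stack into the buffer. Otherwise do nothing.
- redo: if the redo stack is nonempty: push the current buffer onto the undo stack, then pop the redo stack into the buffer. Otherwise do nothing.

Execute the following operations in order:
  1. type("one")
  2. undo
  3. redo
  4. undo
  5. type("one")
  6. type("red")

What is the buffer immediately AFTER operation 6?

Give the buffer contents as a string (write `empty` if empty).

After op 1 (type): buf='one' undo_depth=1 redo_depth=0
After op 2 (undo): buf='(empty)' undo_depth=0 redo_depth=1
After op 3 (redo): buf='one' undo_depth=1 redo_depth=0
After op 4 (undo): buf='(empty)' undo_depth=0 redo_depth=1
After op 5 (type): buf='one' undo_depth=1 redo_depth=0
After op 6 (type): buf='onered' undo_depth=2 redo_depth=0

Answer: onered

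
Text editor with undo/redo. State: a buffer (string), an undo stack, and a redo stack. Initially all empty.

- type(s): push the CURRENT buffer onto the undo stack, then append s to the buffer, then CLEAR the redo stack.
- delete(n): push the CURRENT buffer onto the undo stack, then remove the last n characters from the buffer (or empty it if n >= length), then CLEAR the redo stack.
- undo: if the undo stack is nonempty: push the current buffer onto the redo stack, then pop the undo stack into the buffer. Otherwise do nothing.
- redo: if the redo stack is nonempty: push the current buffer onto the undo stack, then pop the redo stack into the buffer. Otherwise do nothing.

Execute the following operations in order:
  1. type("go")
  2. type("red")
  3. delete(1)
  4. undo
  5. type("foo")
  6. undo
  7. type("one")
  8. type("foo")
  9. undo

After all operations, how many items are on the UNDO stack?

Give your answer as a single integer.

Answer: 3

Derivation:
After op 1 (type): buf='go' undo_depth=1 redo_depth=0
After op 2 (type): buf='gored' undo_depth=2 redo_depth=0
After op 3 (delete): buf='gore' undo_depth=3 redo_depth=0
After op 4 (undo): buf='gored' undo_depth=2 redo_depth=1
After op 5 (type): buf='goredfoo' undo_depth=3 redo_depth=0
After op 6 (undo): buf='gored' undo_depth=2 redo_depth=1
After op 7 (type): buf='goredone' undo_depth=3 redo_depth=0
After op 8 (type): buf='goredonefoo' undo_depth=4 redo_depth=0
After op 9 (undo): buf='goredone' undo_depth=3 redo_depth=1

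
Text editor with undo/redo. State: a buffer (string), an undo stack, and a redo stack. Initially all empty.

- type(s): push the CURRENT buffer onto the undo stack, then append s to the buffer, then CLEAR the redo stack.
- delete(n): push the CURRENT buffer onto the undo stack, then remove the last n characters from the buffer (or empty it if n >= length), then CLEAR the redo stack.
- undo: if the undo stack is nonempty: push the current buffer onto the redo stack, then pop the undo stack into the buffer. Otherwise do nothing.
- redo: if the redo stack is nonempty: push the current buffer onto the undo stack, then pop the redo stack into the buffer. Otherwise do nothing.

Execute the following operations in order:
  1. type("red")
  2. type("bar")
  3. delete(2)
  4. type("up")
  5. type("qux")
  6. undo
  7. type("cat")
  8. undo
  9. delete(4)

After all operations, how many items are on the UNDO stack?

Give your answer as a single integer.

Answer: 5

Derivation:
After op 1 (type): buf='red' undo_depth=1 redo_depth=0
After op 2 (type): buf='redbar' undo_depth=2 redo_depth=0
After op 3 (delete): buf='redb' undo_depth=3 redo_depth=0
After op 4 (type): buf='redbup' undo_depth=4 redo_depth=0
After op 5 (type): buf='redbupqux' undo_depth=5 redo_depth=0
After op 6 (undo): buf='redbup' undo_depth=4 redo_depth=1
After op 7 (type): buf='redbupcat' undo_depth=5 redo_depth=0
After op 8 (undo): buf='redbup' undo_depth=4 redo_depth=1
After op 9 (delete): buf='re' undo_depth=5 redo_depth=0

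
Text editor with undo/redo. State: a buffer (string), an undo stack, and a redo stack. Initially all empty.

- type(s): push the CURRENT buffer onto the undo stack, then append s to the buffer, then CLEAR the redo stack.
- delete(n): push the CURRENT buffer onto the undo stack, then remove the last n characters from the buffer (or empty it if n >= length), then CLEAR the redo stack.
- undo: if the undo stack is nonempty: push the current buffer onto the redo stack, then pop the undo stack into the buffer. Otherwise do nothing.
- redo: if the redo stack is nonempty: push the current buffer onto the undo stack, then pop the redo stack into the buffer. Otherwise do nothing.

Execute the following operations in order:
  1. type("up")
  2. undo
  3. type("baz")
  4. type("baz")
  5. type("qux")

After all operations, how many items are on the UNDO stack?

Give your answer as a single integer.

Answer: 3

Derivation:
After op 1 (type): buf='up' undo_depth=1 redo_depth=0
After op 2 (undo): buf='(empty)' undo_depth=0 redo_depth=1
After op 3 (type): buf='baz' undo_depth=1 redo_depth=0
After op 4 (type): buf='bazbaz' undo_depth=2 redo_depth=0
After op 5 (type): buf='bazbazqux' undo_depth=3 redo_depth=0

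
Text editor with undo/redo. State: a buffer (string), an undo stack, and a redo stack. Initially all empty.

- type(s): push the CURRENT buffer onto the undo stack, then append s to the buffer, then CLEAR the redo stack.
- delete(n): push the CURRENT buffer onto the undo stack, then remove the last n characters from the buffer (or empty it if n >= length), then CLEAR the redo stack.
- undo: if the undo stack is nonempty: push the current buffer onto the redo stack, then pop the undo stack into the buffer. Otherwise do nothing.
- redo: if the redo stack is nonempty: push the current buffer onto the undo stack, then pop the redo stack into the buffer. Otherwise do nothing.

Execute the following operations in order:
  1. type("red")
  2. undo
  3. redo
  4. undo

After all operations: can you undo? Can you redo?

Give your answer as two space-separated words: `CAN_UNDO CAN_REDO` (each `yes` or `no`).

After op 1 (type): buf='red' undo_depth=1 redo_depth=0
After op 2 (undo): buf='(empty)' undo_depth=0 redo_depth=1
After op 3 (redo): buf='red' undo_depth=1 redo_depth=0
After op 4 (undo): buf='(empty)' undo_depth=0 redo_depth=1

Answer: no yes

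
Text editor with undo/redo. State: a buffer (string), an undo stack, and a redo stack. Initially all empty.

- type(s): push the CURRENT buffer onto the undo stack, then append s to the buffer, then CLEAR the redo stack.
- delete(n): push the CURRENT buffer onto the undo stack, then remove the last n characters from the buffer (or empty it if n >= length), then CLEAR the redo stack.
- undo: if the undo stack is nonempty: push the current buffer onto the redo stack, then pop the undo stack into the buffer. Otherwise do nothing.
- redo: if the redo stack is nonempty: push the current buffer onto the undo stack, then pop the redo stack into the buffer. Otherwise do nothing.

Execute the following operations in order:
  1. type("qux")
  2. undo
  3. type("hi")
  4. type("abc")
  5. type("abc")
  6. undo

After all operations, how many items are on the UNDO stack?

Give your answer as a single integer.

Answer: 2

Derivation:
After op 1 (type): buf='qux' undo_depth=1 redo_depth=0
After op 2 (undo): buf='(empty)' undo_depth=0 redo_depth=1
After op 3 (type): buf='hi' undo_depth=1 redo_depth=0
After op 4 (type): buf='hiabc' undo_depth=2 redo_depth=0
After op 5 (type): buf='hiabcabc' undo_depth=3 redo_depth=0
After op 6 (undo): buf='hiabc' undo_depth=2 redo_depth=1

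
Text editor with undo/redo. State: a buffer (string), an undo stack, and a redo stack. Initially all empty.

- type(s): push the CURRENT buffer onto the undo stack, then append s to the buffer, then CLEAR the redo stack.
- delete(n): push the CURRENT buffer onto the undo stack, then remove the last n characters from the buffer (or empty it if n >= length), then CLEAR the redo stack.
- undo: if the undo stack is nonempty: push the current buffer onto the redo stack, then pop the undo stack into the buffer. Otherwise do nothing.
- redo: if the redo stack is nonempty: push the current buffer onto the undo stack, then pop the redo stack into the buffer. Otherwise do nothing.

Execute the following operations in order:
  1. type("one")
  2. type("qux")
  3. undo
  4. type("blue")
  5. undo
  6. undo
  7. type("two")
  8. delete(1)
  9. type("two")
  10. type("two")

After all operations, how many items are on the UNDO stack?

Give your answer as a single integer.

Answer: 4

Derivation:
After op 1 (type): buf='one' undo_depth=1 redo_depth=0
After op 2 (type): buf='onequx' undo_depth=2 redo_depth=0
After op 3 (undo): buf='one' undo_depth=1 redo_depth=1
After op 4 (type): buf='oneblue' undo_depth=2 redo_depth=0
After op 5 (undo): buf='one' undo_depth=1 redo_depth=1
After op 6 (undo): buf='(empty)' undo_depth=0 redo_depth=2
After op 7 (type): buf='two' undo_depth=1 redo_depth=0
After op 8 (delete): buf='tw' undo_depth=2 redo_depth=0
After op 9 (type): buf='twtwo' undo_depth=3 redo_depth=0
After op 10 (type): buf='twtwotwo' undo_depth=4 redo_depth=0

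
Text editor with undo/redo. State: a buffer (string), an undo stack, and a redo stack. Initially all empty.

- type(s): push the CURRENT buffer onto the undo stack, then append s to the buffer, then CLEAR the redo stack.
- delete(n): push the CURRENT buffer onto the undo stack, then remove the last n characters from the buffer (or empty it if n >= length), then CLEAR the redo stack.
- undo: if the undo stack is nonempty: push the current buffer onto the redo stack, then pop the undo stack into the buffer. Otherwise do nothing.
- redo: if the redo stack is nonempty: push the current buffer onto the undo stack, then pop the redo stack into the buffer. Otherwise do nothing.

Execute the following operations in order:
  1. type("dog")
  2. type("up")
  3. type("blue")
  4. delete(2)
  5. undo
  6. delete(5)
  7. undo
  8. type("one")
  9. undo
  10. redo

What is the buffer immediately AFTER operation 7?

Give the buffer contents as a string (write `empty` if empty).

Answer: dogupblue

Derivation:
After op 1 (type): buf='dog' undo_depth=1 redo_depth=0
After op 2 (type): buf='dogup' undo_depth=2 redo_depth=0
After op 3 (type): buf='dogupblue' undo_depth=3 redo_depth=0
After op 4 (delete): buf='dogupbl' undo_depth=4 redo_depth=0
After op 5 (undo): buf='dogupblue' undo_depth=3 redo_depth=1
After op 6 (delete): buf='dogu' undo_depth=4 redo_depth=0
After op 7 (undo): buf='dogupblue' undo_depth=3 redo_depth=1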